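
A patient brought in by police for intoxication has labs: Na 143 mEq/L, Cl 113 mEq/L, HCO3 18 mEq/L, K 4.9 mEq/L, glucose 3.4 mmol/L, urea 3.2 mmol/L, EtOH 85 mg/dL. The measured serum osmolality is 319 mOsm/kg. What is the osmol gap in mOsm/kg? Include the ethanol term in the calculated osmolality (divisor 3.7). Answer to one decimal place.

3.4 mOsm/kg

Calculated osmolality = 2·Na + glucose + urea + ethanol/3.7
= 2·143 + 3.4 + 3.2 + 85/3.7
= 286 + 3.40 + 3.20 + 22.97
= 315.57 mOsm/kg ≈ 315.6 mOsm/kg
Osmolar gap = measured − calculated = 319 − 315.6 = 3.4 mOsm/kg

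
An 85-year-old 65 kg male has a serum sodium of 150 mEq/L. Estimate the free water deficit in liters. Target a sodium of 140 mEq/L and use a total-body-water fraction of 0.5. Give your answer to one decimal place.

2.3 L

TBW = 0.5 · 65 = 32.5 L
Free water deficit = TBW · (Na/140 − 1)
= 32.5 · (150/140 − 1)
= 32.5 · 0.0714
= 2.32 L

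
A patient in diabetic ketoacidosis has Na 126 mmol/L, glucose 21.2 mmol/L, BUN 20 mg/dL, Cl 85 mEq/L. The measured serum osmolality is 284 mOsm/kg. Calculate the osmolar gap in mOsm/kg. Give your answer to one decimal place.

3.7 mOsm/kg

Calculated osmolality = 2·Na + glucose + BUN/2.8
= 2·126 + 21.2 + 20/2.8
= 252 + 21.20 + 7.14
= 280.34 mOsm/kg ≈ 280.3 mOsm/kg
Osmolar gap = measured − calculated = 284 − 280.3 = 3.7 mOsm/kg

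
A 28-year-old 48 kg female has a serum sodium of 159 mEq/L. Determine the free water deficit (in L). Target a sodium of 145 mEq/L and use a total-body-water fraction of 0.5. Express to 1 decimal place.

2.3 L

TBW = 0.5 · 48 = 24 L
Free water deficit = TBW · (Na/145 − 1)
= 24 · (159/145 − 1)
= 24 · 0.0966
= 2.32 L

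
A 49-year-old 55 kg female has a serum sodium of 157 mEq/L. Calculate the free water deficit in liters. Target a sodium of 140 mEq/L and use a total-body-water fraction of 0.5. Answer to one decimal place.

3.3 L

TBW = 0.5 · 55 = 27.5 L
Free water deficit = TBW · (Na/140 − 1)
= 27.5 · (157/140 − 1)
= 27.5 · 0.1214
= 3.34 L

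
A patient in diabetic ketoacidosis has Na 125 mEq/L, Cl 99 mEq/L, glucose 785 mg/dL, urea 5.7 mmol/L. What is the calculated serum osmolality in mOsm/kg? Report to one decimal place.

Calculated osmolality = 2·Na + glucose/18 + urea
= 2·125 + 785/18 + 5.7
= 250 + 43.61 + 5.70
= 299.31 mOsm/kg

299.3 mOsm/kg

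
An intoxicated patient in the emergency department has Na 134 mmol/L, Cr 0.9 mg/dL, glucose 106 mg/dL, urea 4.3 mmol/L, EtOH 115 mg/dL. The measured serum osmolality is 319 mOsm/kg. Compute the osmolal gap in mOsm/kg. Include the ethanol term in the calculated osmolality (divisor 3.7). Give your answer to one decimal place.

9.7 mOsm/kg

Calculated osmolality = 2·Na + glucose/18 + urea + ethanol/3.7
= 2·134 + 106/18 + 4.3 + 115/3.7
= 268 + 5.89 + 4.30 + 31.08
= 309.27 mOsm/kg ≈ 309.3 mOsm/kg
Osmolar gap = measured − calculated = 319 − 309.3 = 9.7 mOsm/kg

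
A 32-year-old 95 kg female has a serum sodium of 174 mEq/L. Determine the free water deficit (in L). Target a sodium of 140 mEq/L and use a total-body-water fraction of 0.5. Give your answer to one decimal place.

TBW = 0.5 · 95 = 47.5 L
Free water deficit = TBW · (Na/140 − 1)
= 47.5 · (174/140 − 1)
= 47.5 · 0.2429
= 11.54 L

11.5 L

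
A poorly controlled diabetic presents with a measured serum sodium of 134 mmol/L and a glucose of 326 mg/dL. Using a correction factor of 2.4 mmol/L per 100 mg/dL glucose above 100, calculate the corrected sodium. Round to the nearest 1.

139 mmol/L

Corrected Na = measured Na + 2.4 · (glucose − 100)/100
= 134 + 2.4 · (326 − 100)/100
= 134 + 5.4
= 139.4 mmol/L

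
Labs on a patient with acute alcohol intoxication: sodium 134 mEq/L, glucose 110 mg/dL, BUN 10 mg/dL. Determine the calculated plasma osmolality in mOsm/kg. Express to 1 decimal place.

Calculated osmolality = 2·Na + glucose/18 + BUN/2.8
= 2·134 + 110/18 + 10/2.8
= 268 + 6.11 + 3.57
= 277.68 mOsm/kg

277.7 mOsm/kg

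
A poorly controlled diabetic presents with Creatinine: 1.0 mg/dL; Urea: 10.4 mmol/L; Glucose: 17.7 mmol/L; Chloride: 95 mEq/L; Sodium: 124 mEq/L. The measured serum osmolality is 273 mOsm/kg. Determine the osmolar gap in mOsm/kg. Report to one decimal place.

Calculated osmolality = 2·Na + glucose + urea
= 2·124 + 17.7 + 10.4
= 248 + 17.70 + 10.40
= 276.1 mOsm/kg ≈ 276.1 mOsm/kg
Osmolar gap = measured − calculated = 273 − 276.1 = -3.1 mOsm/kg

-3.1 mOsm/kg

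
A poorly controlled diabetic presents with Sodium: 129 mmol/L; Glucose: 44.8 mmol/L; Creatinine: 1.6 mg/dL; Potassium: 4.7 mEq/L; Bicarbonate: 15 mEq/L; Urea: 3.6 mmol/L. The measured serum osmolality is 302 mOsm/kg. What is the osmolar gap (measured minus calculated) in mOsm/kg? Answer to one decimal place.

Calculated osmolality = 2·Na + glucose + urea
= 2·129 + 44.8 + 3.6
= 258 + 44.80 + 3.60
= 306.4 mOsm/kg ≈ 306.4 mOsm/kg
Osmolar gap = measured − calculated = 302 − 306.4 = -4.4 mOsm/kg

-4.4 mOsm/kg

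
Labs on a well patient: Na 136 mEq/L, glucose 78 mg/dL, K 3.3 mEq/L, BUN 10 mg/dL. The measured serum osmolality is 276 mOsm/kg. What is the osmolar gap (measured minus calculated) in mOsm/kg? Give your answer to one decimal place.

Calculated osmolality = 2·Na + glucose/18 + BUN/2.8
= 2·136 + 78/18 + 10/2.8
= 272 + 4.33 + 3.57
= 279.9 mOsm/kg ≈ 279.9 mOsm/kg
Osmolar gap = measured − calculated = 276 − 279.9 = -3.9 mOsm/kg

-3.9 mOsm/kg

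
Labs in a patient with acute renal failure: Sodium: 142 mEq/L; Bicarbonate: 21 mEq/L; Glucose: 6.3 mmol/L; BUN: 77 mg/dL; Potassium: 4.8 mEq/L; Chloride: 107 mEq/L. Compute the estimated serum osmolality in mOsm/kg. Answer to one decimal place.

Calculated osmolality = 2·Na + glucose + BUN/2.8
= 2·142 + 6.3 + 77/2.8
= 284 + 6.30 + 27.50
= 317.8 mOsm/kg

317.8 mOsm/kg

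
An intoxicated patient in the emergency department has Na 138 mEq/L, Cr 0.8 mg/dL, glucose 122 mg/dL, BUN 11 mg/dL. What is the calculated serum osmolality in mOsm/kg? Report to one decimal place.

286.7 mOsm/kg

Calculated osmolality = 2·Na + glucose/18 + BUN/2.8
= 2·138 + 122/18 + 11/2.8
= 276 + 6.78 + 3.93
= 286.71 mOsm/kg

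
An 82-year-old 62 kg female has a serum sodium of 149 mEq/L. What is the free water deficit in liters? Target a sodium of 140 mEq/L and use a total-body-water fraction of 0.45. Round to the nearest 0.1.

TBW = 0.45 · 62 = 27.9 L
Free water deficit = TBW · (Na/140 − 1)
= 27.9 · (149/140 − 1)
= 27.9 · 0.0643
= 1.79 L

1.8 L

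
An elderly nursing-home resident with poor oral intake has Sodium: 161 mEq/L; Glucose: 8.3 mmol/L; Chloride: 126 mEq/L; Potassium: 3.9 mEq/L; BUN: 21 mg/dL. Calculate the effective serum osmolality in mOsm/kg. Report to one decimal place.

330.3 mOsm/kg

Effective osmolality excludes urea (freely permeant across cell membranes):
2·Na + glucose
= 2·161 + 8.3
= 322 + 8.3
= 330.3 mOsm/kg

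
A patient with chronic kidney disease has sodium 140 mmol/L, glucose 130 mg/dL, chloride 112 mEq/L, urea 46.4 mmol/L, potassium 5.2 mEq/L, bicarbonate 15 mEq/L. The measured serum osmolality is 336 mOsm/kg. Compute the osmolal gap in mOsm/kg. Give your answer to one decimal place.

Calculated osmolality = 2·Na + glucose/18 + urea
= 2·140 + 130/18 + 46.4
= 280 + 7.22 + 46.40
= 333.62 mOsm/kg ≈ 333.6 mOsm/kg
Osmolar gap = measured − calculated = 336 − 333.6 = 2.4 mOsm/kg

2.4 mOsm/kg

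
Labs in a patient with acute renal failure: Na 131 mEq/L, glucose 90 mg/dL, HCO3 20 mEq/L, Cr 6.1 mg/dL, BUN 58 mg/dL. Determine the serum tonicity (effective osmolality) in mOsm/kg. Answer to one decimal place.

267.0 mOsm/kg

Effective osmolality excludes urea (freely permeant across cell membranes):
2·Na + glucose/18
= 2·131 + 90/18
= 262 + 5
= 267 mOsm/kg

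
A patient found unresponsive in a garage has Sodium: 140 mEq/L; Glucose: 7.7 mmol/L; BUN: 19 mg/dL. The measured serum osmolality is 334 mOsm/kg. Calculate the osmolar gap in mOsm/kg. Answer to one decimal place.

Calculated osmolality = 2·Na + glucose + BUN/2.8
= 2·140 + 7.7 + 19/2.8
= 280 + 7.70 + 6.79
= 294.49 mOsm/kg ≈ 294.5 mOsm/kg
Osmolar gap = measured − calculated = 334 − 294.5 = 39.5 mOsm/kg

39.5 mOsm/kg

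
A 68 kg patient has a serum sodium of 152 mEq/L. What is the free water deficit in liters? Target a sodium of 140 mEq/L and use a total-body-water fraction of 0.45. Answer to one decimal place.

TBW = 0.45 · 68 = 30.6 L
Free water deficit = TBW · (Na/140 − 1)
= 30.6 · (152/140 − 1)
= 30.6 · 0.0857
= 2.62 L

2.6 L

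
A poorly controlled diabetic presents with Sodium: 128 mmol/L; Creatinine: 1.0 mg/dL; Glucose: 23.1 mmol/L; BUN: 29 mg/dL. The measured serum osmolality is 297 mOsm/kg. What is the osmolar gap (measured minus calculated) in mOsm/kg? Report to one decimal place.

Calculated osmolality = 2·Na + glucose + BUN/2.8
= 2·128 + 23.1 + 29/2.8
= 256 + 23.10 + 10.36
= 289.46 mOsm/kg ≈ 289.5 mOsm/kg
Osmolar gap = measured − calculated = 297 − 289.5 = 7.5 mOsm/kg

7.5 mOsm/kg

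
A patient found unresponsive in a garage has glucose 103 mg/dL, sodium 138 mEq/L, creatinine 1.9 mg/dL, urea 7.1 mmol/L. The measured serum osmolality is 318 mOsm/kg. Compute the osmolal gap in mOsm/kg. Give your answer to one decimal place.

29.2 mOsm/kg

Calculated osmolality = 2·Na + glucose/18 + urea
= 2·138 + 103/18 + 7.1
= 276 + 5.72 + 7.10
= 288.82 mOsm/kg ≈ 288.8 mOsm/kg
Osmolar gap = measured − calculated = 318 − 288.8 = 29.2 mOsm/kg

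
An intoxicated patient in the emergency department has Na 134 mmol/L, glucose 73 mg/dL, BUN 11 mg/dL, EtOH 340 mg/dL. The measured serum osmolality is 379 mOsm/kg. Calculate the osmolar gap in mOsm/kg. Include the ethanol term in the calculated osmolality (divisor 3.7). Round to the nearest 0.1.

11.1 mOsm/kg

Calculated osmolality = 2·Na + glucose/18 + BUN/2.8 + ethanol/3.7
= 2·134 + 73/18 + 11/2.8 + 340/3.7
= 268 + 4.06 + 3.93 + 91.89
= 367.88 mOsm/kg ≈ 367.9 mOsm/kg
Osmolar gap = measured − calculated = 379 − 367.9 = 11.1 mOsm/kg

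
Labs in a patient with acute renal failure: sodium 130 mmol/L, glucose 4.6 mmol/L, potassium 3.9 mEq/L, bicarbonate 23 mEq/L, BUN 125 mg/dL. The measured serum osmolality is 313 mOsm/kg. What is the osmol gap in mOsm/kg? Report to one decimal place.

3.8 mOsm/kg

Calculated osmolality = 2·Na + glucose + BUN/2.8
= 2·130 + 4.6 + 125/2.8
= 260 + 4.60 + 44.64
= 309.24 mOsm/kg ≈ 309.2 mOsm/kg
Osmolar gap = measured − calculated = 313 − 309.2 = 3.8 mOsm/kg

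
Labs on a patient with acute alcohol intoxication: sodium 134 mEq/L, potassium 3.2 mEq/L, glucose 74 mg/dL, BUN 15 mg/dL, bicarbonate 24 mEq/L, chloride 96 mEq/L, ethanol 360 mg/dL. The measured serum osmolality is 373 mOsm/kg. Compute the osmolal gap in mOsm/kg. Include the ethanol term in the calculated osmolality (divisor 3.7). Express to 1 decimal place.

Calculated osmolality = 2·Na + glucose/18 + BUN/2.8 + ethanol/3.7
= 2·134 + 74/18 + 15/2.8 + 360/3.7
= 268 + 4.11 + 5.36 + 97.30
= 374.77 mOsm/kg ≈ 374.8 mOsm/kg
Osmolar gap = measured − calculated = 373 − 374.8 = -1.8 mOsm/kg

-1.8 mOsm/kg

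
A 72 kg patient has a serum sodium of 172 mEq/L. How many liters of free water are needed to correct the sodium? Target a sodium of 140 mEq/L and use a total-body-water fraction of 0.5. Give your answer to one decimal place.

8.2 L

TBW = 0.5 · 72 = 36 L
Free water deficit = TBW · (Na/140 − 1)
= 36 · (172/140 − 1)
= 36 · 0.2286
= 8.23 L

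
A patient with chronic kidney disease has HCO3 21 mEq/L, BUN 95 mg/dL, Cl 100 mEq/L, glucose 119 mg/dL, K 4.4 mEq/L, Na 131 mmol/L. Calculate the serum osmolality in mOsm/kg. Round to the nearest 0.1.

302.5 mOsm/kg

Calculated osmolality = 2·Na + glucose/18 + BUN/2.8
= 2·131 + 119/18 + 95/2.8
= 262 + 6.61 + 33.93
= 302.54 mOsm/kg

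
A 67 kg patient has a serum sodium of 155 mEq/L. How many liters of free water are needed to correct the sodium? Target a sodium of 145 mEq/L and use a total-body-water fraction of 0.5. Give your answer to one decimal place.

2.3 L

TBW = 0.5 · 67 = 33.5 L
Free water deficit = TBW · (Na/145 − 1)
= 33.5 · (155/145 − 1)
= 33.5 · 0.069
= 2.31 L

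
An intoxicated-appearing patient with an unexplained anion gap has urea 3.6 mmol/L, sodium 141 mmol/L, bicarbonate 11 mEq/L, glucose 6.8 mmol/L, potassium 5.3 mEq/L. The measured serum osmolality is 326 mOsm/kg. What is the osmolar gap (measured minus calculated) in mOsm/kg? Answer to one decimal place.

33.6 mOsm/kg

Calculated osmolality = 2·Na + glucose + urea
= 2·141 + 6.8 + 3.6
= 282 + 6.80 + 3.60
= 292.4 mOsm/kg ≈ 292.4 mOsm/kg
Osmolar gap = measured − calculated = 326 − 292.4 = 33.6 mOsm/kg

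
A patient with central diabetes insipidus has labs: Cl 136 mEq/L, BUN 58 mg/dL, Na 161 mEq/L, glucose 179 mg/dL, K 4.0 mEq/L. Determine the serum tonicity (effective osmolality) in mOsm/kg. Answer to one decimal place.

331.9 mOsm/kg

Effective osmolality excludes urea (freely permeant across cell membranes):
2·Na + glucose/18
= 2·161 + 179/18
= 322 + 9.94
= 331.94 mOsm/kg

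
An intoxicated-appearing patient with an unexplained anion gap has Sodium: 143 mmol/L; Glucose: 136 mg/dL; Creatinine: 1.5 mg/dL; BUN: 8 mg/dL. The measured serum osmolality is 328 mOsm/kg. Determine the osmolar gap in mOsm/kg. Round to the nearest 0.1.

Calculated osmolality = 2·Na + glucose/18 + BUN/2.8
= 2·143 + 136/18 + 8/2.8
= 286 + 7.56 + 2.86
= 296.42 mOsm/kg ≈ 296.4 mOsm/kg
Osmolar gap = measured − calculated = 328 − 296.4 = 31.6 mOsm/kg

31.6 mOsm/kg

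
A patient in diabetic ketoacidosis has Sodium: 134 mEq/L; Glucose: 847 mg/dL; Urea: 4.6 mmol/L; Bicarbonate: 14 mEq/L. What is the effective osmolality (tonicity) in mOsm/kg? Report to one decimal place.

Effective osmolality excludes urea (freely permeant across cell membranes):
2·Na + glucose/18
= 2·134 + 847/18
= 268 + 47.06
= 315.06 mOsm/kg

315.1 mOsm/kg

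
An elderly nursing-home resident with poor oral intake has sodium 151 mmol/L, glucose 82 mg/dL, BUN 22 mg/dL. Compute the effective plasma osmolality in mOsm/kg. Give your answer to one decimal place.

Effective osmolality excludes urea (freely permeant across cell membranes):
2·Na + glucose/18
= 2·151 + 82/18
= 302 + 4.56
= 306.56 mOsm/kg

306.6 mOsm/kg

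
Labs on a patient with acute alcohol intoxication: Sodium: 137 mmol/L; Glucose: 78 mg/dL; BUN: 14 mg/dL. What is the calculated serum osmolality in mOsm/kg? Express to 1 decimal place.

Calculated osmolality = 2·Na + glucose/18 + BUN/2.8
= 2·137 + 78/18 + 14/2.8
= 274 + 4.33 + 5
= 283.33 mOsm/kg

283.3 mOsm/kg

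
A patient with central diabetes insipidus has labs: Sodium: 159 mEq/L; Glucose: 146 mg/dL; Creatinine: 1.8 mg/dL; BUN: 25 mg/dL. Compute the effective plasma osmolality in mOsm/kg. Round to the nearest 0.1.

326.1 mOsm/kg

Effective osmolality excludes urea (freely permeant across cell membranes):
2·Na + glucose/18
= 2·159 + 146/18
= 318 + 8.11
= 326.11 mOsm/kg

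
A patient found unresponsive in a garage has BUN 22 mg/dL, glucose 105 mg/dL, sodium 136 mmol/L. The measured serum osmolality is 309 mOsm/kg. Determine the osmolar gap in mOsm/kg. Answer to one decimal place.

23.3 mOsm/kg

Calculated osmolality = 2·Na + glucose/18 + BUN/2.8
= 2·136 + 105/18 + 22/2.8
= 272 + 5.83 + 7.86
= 285.69 mOsm/kg ≈ 285.7 mOsm/kg
Osmolar gap = measured − calculated = 309 − 285.7 = 23.3 mOsm/kg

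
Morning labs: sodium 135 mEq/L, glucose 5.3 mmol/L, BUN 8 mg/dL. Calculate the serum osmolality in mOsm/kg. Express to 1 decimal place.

Calculated osmolality = 2·Na + glucose + BUN/2.8
= 2·135 + 5.3 + 8/2.8
= 270 + 5.30 + 2.86
= 278.16 mOsm/kg

278.2 mOsm/kg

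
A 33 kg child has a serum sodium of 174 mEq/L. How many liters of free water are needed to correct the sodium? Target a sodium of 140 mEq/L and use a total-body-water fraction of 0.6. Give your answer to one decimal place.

4.8 L

TBW = 0.6 · 33 = 19.8 L
Free water deficit = TBW · (Na/140 − 1)
= 19.8 · (174/140 − 1)
= 19.8 · 0.2429
= 4.81 L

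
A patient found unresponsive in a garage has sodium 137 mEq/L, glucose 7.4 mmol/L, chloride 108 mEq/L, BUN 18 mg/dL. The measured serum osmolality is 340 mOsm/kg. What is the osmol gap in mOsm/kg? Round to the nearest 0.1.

52.2 mOsm/kg

Calculated osmolality = 2·Na + glucose + BUN/2.8
= 2·137 + 7.4 + 18/2.8
= 274 + 7.40 + 6.43
= 287.83 mOsm/kg ≈ 287.8 mOsm/kg
Osmolar gap = measured − calculated = 340 − 287.8 = 52.2 mOsm/kg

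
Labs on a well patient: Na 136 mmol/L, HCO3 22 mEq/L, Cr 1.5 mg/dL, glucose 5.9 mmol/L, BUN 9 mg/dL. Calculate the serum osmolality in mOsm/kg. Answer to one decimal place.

Calculated osmolality = 2·Na + glucose + BUN/2.8
= 2·136 + 5.9 + 9/2.8
= 272 + 5.90 + 3.21
= 281.11 mOsm/kg

281.1 mOsm/kg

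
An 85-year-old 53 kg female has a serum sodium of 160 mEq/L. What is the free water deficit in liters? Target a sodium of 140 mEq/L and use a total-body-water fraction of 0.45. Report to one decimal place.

TBW = 0.45 · 53 = 23.85 L
Free water deficit = TBW · (Na/140 − 1)
= 23.85 · (160/140 − 1)
= 23.85 · 0.1429
= 3.41 L

3.4 L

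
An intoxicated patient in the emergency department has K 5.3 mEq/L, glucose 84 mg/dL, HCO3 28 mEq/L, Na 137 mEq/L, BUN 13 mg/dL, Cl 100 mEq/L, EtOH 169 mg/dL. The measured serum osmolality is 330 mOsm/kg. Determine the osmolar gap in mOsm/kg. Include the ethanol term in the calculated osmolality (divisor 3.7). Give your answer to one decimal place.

Calculated osmolality = 2·Na + glucose/18 + BUN/2.8 + ethanol/3.7
= 2·137 + 84/18 + 13/2.8 + 169/3.7
= 274 + 4.67 + 4.64 + 45.68
= 328.99 mOsm/kg ≈ 329.0 mOsm/kg
Osmolar gap = measured − calculated = 330 − 329.0 = 1.0 mOsm/kg

1.0 mOsm/kg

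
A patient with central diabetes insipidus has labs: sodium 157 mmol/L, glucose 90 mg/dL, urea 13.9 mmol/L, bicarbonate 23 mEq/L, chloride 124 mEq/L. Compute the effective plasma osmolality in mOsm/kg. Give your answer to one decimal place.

319.0 mOsm/kg

Effective osmolality excludes urea (freely permeant across cell membranes):
2·Na + glucose/18
= 2·157 + 90/18
= 314 + 5
= 319 mOsm/kg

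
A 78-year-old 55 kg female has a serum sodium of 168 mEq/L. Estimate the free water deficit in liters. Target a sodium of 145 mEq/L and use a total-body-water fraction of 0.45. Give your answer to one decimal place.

TBW = 0.45 · 55 = 24.75 L
Free water deficit = TBW · (Na/145 − 1)
= 24.75 · (168/145 − 1)
= 24.75 · 0.1586
= 3.93 L

3.9 L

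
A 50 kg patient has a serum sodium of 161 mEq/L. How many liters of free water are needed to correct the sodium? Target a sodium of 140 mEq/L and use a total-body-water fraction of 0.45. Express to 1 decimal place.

3.4 L

TBW = 0.45 · 50 = 22.5 L
Free water deficit = TBW · (Na/140 − 1)
= 22.5 · (161/140 − 1)
= 22.5 · 0.15
= 3.38 L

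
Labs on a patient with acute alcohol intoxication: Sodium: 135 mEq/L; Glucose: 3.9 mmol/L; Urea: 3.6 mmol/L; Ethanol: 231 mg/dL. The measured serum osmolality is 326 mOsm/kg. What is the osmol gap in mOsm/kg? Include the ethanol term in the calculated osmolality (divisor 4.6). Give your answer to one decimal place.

Calculated osmolality = 2·Na + glucose + urea + ethanol/4.6
= 2·135 + 3.9 + 3.6 + 231/4.6
= 270 + 3.90 + 3.60 + 50.22
= 327.72 mOsm/kg ≈ 327.7 mOsm/kg
Osmolar gap = measured − calculated = 326 − 327.7 = -1.7 mOsm/kg

-1.7 mOsm/kg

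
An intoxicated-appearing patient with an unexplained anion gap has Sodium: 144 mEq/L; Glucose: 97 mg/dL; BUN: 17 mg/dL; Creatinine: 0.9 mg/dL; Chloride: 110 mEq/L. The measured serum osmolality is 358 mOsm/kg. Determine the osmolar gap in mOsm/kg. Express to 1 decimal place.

Calculated osmolality = 2·Na + glucose/18 + BUN/2.8
= 2·144 + 97/18 + 17/2.8
= 288 + 5.39 + 6.07
= 299.46 mOsm/kg ≈ 299.5 mOsm/kg
Osmolar gap = measured − calculated = 358 − 299.5 = 58.5 mOsm/kg

58.5 mOsm/kg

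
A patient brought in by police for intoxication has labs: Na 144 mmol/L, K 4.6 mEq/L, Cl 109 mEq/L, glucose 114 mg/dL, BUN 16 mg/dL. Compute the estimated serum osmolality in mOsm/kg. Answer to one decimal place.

Calculated osmolality = 2·Na + glucose/18 + BUN/2.8
= 2·144 + 114/18 + 16/2.8
= 288 + 6.33 + 5.71
= 300.04 mOsm/kg

300.0 mOsm/kg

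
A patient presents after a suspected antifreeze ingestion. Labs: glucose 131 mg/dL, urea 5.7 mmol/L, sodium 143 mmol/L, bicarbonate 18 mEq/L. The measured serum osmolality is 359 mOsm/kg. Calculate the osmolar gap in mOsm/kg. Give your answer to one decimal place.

60.0 mOsm/kg

Calculated osmolality = 2·Na + glucose/18 + urea
= 2·143 + 131/18 + 5.7
= 286 + 7.28 + 5.70
= 298.98 mOsm/kg ≈ 299.0 mOsm/kg
Osmolar gap = measured − calculated = 359 − 299.0 = 60.0 mOsm/kg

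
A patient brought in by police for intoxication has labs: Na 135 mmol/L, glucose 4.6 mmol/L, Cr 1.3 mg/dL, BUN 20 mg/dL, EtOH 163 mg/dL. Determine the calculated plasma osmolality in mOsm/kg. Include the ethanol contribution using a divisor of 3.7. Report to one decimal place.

Calculated osmolality = 2·Na + glucose + BUN/2.8 + ethanol/3.7
= 2·135 + 4.6 + 20/2.8 + 163/3.7
= 270 + 4.60 + 7.14 + 44.05
= 325.79 mOsm/kg

325.8 mOsm/kg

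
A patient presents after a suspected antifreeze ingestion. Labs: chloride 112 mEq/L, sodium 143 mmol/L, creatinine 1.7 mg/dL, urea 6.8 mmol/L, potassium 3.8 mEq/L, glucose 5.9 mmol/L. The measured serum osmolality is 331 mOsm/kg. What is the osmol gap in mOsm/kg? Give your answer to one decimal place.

32.3 mOsm/kg

Calculated osmolality = 2·Na + glucose + urea
= 2·143 + 5.9 + 6.8
= 286 + 5.90 + 6.80
= 298.7 mOsm/kg ≈ 298.7 mOsm/kg
Osmolar gap = measured − calculated = 331 − 298.7 = 32.3 mOsm/kg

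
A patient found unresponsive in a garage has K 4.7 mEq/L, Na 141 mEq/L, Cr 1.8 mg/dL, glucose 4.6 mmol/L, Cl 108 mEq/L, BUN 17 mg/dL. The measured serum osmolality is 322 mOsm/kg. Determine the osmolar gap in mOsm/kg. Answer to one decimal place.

Calculated osmolality = 2·Na + glucose + BUN/2.8
= 2·141 + 4.6 + 17/2.8
= 282 + 4.60 + 6.07
= 292.67 mOsm/kg ≈ 292.7 mOsm/kg
Osmolar gap = measured − calculated = 322 − 292.7 = 29.3 mOsm/kg

29.3 mOsm/kg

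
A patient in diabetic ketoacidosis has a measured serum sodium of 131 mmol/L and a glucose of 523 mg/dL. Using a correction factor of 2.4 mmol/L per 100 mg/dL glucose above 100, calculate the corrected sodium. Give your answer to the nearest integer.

Corrected Na = measured Na + 2.4 · (glucose − 100)/100
= 131 + 2.4 · (523 − 100)/100
= 131 + 10.2
= 141.2 mmol/L

141 mmol/L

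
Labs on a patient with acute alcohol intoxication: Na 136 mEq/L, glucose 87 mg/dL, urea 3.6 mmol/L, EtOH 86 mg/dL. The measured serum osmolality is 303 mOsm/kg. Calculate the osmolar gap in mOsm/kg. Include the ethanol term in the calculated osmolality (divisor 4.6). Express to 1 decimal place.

3.9 mOsm/kg

Calculated osmolality = 2·Na + glucose/18 + urea + ethanol/4.6
= 2·136 + 87/18 + 3.6 + 86/4.6
= 272 + 4.83 + 3.60 + 18.70
= 299.13 mOsm/kg ≈ 299.1 mOsm/kg
Osmolar gap = measured − calculated = 303 − 299.1 = 3.9 mOsm/kg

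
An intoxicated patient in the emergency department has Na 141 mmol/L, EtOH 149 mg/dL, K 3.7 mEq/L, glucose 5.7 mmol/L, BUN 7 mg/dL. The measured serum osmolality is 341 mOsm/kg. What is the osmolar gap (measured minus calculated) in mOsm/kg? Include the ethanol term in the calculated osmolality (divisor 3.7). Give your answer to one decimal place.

10.5 mOsm/kg

Calculated osmolality = 2·Na + glucose + BUN/2.8 + ethanol/3.7
= 2·141 + 5.7 + 7/2.8 + 149/3.7
= 282 + 5.70 + 2.50 + 40.27
= 330.47 mOsm/kg ≈ 330.5 mOsm/kg
Osmolar gap = measured − calculated = 341 − 330.5 = 10.5 mOsm/kg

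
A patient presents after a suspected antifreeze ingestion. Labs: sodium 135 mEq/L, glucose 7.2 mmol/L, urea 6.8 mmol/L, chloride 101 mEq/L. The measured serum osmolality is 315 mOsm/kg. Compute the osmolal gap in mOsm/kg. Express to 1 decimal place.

Calculated osmolality = 2·Na + glucose + urea
= 2·135 + 7.2 + 6.8
= 270 + 7.20 + 6.80
= 284 mOsm/kg ≈ 284.0 mOsm/kg
Osmolar gap = measured − calculated = 315 − 284.0 = 31.0 mOsm/kg

31.0 mOsm/kg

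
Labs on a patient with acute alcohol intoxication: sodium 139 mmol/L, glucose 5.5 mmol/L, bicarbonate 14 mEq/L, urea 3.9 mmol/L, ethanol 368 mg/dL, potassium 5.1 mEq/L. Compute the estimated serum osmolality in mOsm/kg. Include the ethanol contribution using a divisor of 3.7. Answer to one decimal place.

386.9 mOsm/kg

Calculated osmolality = 2·Na + glucose + urea + ethanol/3.7
= 2·139 + 5.5 + 3.9 + 368/3.7
= 278 + 5.50 + 3.90 + 99.46
= 386.86 mOsm/kg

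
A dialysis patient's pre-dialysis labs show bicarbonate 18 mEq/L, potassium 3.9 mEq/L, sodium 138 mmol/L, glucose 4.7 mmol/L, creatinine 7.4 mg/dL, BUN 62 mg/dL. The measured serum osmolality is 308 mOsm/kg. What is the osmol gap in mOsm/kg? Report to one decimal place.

Calculated osmolality = 2·Na + glucose + BUN/2.8
= 2·138 + 4.7 + 62/2.8
= 276 + 4.70 + 22.14
= 302.84 mOsm/kg ≈ 302.8 mOsm/kg
Osmolar gap = measured − calculated = 308 − 302.8 = 5.2 mOsm/kg

5.2 mOsm/kg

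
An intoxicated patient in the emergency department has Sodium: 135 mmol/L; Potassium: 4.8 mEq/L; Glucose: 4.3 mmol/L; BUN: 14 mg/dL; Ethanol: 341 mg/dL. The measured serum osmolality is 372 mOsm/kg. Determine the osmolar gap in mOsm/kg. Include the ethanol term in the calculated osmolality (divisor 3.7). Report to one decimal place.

Calculated osmolality = 2·Na + glucose + BUN/2.8 + ethanol/3.7
= 2·135 + 4.3 + 14/2.8 + 341/3.7
= 270 + 4.30 + 5 + 92.16
= 371.46 mOsm/kg ≈ 371.5 mOsm/kg
Osmolar gap = measured − calculated = 372 − 371.5 = 0.5 mOsm/kg

0.5 mOsm/kg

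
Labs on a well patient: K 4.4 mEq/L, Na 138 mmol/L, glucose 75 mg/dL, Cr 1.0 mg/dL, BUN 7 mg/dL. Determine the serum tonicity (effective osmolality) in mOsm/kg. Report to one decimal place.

Effective osmolality excludes urea (freely permeant across cell membranes):
2·Na + glucose/18
= 2·138 + 75/18
= 276 + 4.17
= 280.17 mOsm/kg

280.2 mOsm/kg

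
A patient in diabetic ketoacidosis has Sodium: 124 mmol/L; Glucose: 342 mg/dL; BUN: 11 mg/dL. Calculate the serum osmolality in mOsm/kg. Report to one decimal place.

Calculated osmolality = 2·Na + glucose/18 + BUN/2.8
= 2·124 + 342/18 + 11/2.8
= 248 + 19 + 3.93
= 270.93 mOsm/kg

270.9 mOsm/kg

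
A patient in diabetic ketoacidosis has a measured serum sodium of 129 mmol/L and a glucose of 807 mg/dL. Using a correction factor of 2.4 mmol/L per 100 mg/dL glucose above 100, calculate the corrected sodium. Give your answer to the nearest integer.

146 mmol/L

Corrected Na = measured Na + 2.4 · (glucose − 100)/100
= 129 + 2.4 · (807 − 100)/100
= 129 + 17
= 146 mmol/L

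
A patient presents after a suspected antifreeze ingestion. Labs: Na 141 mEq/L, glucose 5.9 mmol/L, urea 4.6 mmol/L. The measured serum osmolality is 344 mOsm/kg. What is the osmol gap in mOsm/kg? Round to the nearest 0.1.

51.5 mOsm/kg

Calculated osmolality = 2·Na + glucose + urea
= 2·141 + 5.9 + 4.6
= 282 + 5.90 + 4.60
= 292.5 mOsm/kg ≈ 292.5 mOsm/kg
Osmolar gap = measured − calculated = 344 − 292.5 = 51.5 mOsm/kg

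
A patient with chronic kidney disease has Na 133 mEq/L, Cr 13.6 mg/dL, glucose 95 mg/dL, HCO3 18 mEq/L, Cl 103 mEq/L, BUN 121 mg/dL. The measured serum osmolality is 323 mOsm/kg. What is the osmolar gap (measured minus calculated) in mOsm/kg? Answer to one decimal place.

8.5 mOsm/kg

Calculated osmolality = 2·Na + glucose/18 + BUN/2.8
= 2·133 + 95/18 + 121/2.8
= 266 + 5.28 + 43.21
= 314.49 mOsm/kg ≈ 314.5 mOsm/kg
Osmolar gap = measured − calculated = 323 − 314.5 = 8.5 mOsm/kg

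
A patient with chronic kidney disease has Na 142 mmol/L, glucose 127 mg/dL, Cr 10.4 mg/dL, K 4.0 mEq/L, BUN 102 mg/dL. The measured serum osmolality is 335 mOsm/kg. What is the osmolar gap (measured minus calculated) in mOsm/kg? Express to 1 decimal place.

7.5 mOsm/kg

Calculated osmolality = 2·Na + glucose/18 + BUN/2.8
= 2·142 + 127/18 + 102/2.8
= 284 + 7.06 + 36.43
= 327.49 mOsm/kg ≈ 327.5 mOsm/kg
Osmolar gap = measured − calculated = 335 − 327.5 = 7.5 mOsm/kg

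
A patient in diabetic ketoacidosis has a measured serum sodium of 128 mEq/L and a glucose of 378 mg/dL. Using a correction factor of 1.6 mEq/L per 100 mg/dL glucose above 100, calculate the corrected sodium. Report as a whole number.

132 mEq/L

Corrected Na = measured Na + 1.6 · (glucose − 100)/100
= 128 + 1.6 · (378 − 100)/100
= 128 + 4.4
= 132.4 mEq/L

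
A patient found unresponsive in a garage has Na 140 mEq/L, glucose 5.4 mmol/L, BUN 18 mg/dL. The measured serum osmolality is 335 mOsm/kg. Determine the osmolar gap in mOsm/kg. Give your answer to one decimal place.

Calculated osmolality = 2·Na + glucose + BUN/2.8
= 2·140 + 5.4 + 18/2.8
= 280 + 5.40 + 6.43
= 291.83 mOsm/kg ≈ 291.8 mOsm/kg
Osmolar gap = measured − calculated = 335 − 291.8 = 43.2 mOsm/kg

43.2 mOsm/kg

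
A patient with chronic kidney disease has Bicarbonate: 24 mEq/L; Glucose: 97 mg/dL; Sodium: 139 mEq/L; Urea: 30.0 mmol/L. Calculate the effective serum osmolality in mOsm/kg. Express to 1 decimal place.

Effective osmolality excludes urea (freely permeant across cell membranes):
2·Na + glucose/18
= 2·139 + 97/18
= 278 + 5.39
= 283.39 mOsm/kg

283.4 mOsm/kg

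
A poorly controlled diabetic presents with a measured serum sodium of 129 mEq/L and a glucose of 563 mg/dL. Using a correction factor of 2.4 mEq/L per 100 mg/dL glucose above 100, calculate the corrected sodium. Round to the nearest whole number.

Corrected Na = measured Na + 2.4 · (glucose − 100)/100
= 129 + 2.4 · (563 − 100)/100
= 129 + 11.1
= 140.1 mEq/L

140 mEq/L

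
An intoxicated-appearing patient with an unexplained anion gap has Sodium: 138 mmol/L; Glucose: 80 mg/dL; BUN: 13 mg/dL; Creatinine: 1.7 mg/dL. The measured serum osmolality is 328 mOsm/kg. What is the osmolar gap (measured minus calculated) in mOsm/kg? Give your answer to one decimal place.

Calculated osmolality = 2·Na + glucose/18 + BUN/2.8
= 2·138 + 80/18 + 13/2.8
= 276 + 4.44 + 4.64
= 285.08 mOsm/kg ≈ 285.1 mOsm/kg
Osmolar gap = measured − calculated = 328 − 285.1 = 42.9 mOsm/kg

42.9 mOsm/kg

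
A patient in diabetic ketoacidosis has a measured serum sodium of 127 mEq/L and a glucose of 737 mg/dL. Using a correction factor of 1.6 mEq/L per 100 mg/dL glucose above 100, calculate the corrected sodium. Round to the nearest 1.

Corrected Na = measured Na + 1.6 · (glucose − 100)/100
= 127 + 1.6 · (737 − 100)/100
= 127 + 10.2
= 137.2 mEq/L

137 mEq/L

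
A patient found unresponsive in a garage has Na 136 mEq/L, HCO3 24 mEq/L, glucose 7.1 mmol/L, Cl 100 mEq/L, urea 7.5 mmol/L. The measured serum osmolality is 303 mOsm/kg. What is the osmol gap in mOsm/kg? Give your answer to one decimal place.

Calculated osmolality = 2·Na + glucose + urea
= 2·136 + 7.1 + 7.5
= 272 + 7.10 + 7.50
= 286.6 mOsm/kg ≈ 286.6 mOsm/kg
Osmolar gap = measured − calculated = 303 − 286.6 = 16.4 mOsm/kg

16.4 mOsm/kg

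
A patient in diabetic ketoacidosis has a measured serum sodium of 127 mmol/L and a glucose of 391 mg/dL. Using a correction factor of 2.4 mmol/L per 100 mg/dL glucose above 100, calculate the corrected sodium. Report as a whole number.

Corrected Na = measured Na + 2.4 · (glucose − 100)/100
= 127 + 2.4 · (391 − 100)/100
= 127 + 7
= 134 mmol/L

134 mmol/L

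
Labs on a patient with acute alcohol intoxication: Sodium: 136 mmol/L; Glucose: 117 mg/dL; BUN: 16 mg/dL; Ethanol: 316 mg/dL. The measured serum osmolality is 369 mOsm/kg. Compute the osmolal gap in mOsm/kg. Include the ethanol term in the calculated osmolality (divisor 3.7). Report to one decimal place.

Calculated osmolality = 2·Na + glucose/18 + BUN/2.8 + ethanol/3.7
= 2·136 + 117/18 + 16/2.8 + 316/3.7
= 272 + 6.50 + 5.71 + 85.41
= 369.62 mOsm/kg ≈ 369.6 mOsm/kg
Osmolar gap = measured − calculated = 369 − 369.6 = -0.6 mOsm/kg

-0.6 mOsm/kg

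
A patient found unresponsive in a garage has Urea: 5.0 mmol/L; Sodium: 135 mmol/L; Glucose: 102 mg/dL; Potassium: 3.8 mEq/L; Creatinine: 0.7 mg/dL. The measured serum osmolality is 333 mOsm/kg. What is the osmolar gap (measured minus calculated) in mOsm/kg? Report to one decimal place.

52.3 mOsm/kg

Calculated osmolality = 2·Na + glucose/18 + urea
= 2·135 + 102/18 + 5
= 270 + 5.67 + 5
= 280.67 mOsm/kg ≈ 280.7 mOsm/kg
Osmolar gap = measured − calculated = 333 − 280.7 = 52.3 mOsm/kg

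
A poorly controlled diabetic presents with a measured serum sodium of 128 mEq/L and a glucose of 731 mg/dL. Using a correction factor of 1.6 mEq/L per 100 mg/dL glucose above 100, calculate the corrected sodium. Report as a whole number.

Corrected Na = measured Na + 1.6 · (glucose − 100)/100
= 128 + 1.6 · (731 − 100)/100
= 128 + 10.1
= 138.1 mEq/L

138 mEq/L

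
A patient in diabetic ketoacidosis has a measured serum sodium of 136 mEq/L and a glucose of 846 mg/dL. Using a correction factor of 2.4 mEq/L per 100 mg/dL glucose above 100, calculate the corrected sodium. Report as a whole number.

154 mEq/L

Corrected Na = measured Na + 2.4 · (glucose − 100)/100
= 136 + 2.4 · (846 − 100)/100
= 136 + 17.9
= 153.9 mEq/L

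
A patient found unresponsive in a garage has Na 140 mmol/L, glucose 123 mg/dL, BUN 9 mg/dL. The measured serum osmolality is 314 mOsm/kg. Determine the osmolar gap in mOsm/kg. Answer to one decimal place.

Calculated osmolality = 2·Na + glucose/18 + BUN/2.8
= 2·140 + 123/18 + 9/2.8
= 280 + 6.83 + 3.21
= 290.04 mOsm/kg ≈ 290.0 mOsm/kg
Osmolar gap = measured − calculated = 314 − 290.0 = 24.0 mOsm/kg

24.0 mOsm/kg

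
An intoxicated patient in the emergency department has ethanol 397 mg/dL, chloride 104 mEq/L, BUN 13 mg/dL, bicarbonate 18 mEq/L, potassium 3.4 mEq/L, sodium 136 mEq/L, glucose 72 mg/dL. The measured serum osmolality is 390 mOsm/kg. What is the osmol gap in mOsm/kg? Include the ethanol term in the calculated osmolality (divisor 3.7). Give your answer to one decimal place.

2.1 mOsm/kg

Calculated osmolality = 2·Na + glucose/18 + BUN/2.8 + ethanol/3.7
= 2·136 + 72/18 + 13/2.8 + 397/3.7
= 272 + 4 + 4.64 + 107.30
= 387.94 mOsm/kg ≈ 387.9 mOsm/kg
Osmolar gap = measured − calculated = 390 − 387.9 = 2.1 mOsm/kg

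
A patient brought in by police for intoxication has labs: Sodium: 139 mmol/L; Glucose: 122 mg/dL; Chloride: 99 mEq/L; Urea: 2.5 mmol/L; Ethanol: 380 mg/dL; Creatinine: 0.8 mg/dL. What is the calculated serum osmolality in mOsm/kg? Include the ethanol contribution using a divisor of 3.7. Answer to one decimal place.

390.0 mOsm/kg

Calculated osmolality = 2·Na + glucose/18 + urea + ethanol/3.7
= 2·139 + 122/18 + 2.5 + 380/3.7
= 278 + 6.78 + 2.50 + 102.70
= 389.98 mOsm/kg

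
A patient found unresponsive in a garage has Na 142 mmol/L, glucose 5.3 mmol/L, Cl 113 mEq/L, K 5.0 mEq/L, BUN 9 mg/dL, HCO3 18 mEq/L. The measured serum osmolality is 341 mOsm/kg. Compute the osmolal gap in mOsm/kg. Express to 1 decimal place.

48.5 mOsm/kg

Calculated osmolality = 2·Na + glucose + BUN/2.8
= 2·142 + 5.3 + 9/2.8
= 284 + 5.30 + 3.21
= 292.51 mOsm/kg ≈ 292.5 mOsm/kg
Osmolar gap = measured − calculated = 341 − 292.5 = 48.5 mOsm/kg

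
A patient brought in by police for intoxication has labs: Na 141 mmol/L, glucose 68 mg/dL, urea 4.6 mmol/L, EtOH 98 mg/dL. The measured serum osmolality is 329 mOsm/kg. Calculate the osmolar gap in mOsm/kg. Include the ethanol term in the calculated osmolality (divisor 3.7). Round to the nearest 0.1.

Calculated osmolality = 2·Na + glucose/18 + urea + ethanol/3.7
= 2·141 + 68/18 + 4.6 + 98/3.7
= 282 + 3.78 + 4.60 + 26.49
= 316.87 mOsm/kg ≈ 316.9 mOsm/kg
Osmolar gap = measured − calculated = 329 − 316.9 = 12.1 mOsm/kg

12.1 mOsm/kg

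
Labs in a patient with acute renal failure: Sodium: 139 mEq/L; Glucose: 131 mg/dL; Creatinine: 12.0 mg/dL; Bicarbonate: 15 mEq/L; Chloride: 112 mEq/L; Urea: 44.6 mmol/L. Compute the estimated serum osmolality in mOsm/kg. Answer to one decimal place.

329.9 mOsm/kg

Calculated osmolality = 2·Na + glucose/18 + urea
= 2·139 + 131/18 + 44.6
= 278 + 7.28 + 44.60
= 329.88 mOsm/kg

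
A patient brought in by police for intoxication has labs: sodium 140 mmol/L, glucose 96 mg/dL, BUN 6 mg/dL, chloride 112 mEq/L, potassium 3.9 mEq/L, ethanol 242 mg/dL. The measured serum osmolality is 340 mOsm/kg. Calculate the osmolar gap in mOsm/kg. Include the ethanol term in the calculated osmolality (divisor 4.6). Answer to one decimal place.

Calculated osmolality = 2·Na + glucose/18 + BUN/2.8 + ethanol/4.6
= 2·140 + 96/18 + 6/2.8 + 242/4.6
= 280 + 5.33 + 2.14 + 52.61
= 340.08 mOsm/kg ≈ 340.1 mOsm/kg
Osmolar gap = measured − calculated = 340 − 340.1 = -0.1 mOsm/kg

-0.1 mOsm/kg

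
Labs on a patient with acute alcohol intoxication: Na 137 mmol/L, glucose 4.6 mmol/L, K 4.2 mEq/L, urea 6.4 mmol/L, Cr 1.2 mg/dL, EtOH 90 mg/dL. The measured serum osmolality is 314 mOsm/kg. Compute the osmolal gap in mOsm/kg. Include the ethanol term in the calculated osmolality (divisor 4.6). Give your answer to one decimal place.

Calculated osmolality = 2·Na + glucose + urea + ethanol/4.6
= 2·137 + 4.6 + 6.4 + 90/4.6
= 274 + 4.60 + 6.40 + 19.57
= 304.57 mOsm/kg ≈ 304.6 mOsm/kg
Osmolar gap = measured − calculated = 314 − 304.6 = 9.4 mOsm/kg

9.4 mOsm/kg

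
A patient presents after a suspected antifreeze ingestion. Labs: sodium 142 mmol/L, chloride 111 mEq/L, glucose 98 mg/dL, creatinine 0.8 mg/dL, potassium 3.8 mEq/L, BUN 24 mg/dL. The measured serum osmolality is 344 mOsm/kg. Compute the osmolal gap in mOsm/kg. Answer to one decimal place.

46.0 mOsm/kg

Calculated osmolality = 2·Na + glucose/18 + BUN/2.8
= 2·142 + 98/18 + 24/2.8
= 284 + 5.44 + 8.57
= 298.01 mOsm/kg ≈ 298.0 mOsm/kg
Osmolar gap = measured − calculated = 344 − 298.0 = 46.0 mOsm/kg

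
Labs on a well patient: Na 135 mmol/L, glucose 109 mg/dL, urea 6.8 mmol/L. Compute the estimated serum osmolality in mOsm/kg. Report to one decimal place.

Calculated osmolality = 2·Na + glucose/18 + urea
= 2·135 + 109/18 + 6.8
= 270 + 6.06 + 6.80
= 282.86 mOsm/kg

282.9 mOsm/kg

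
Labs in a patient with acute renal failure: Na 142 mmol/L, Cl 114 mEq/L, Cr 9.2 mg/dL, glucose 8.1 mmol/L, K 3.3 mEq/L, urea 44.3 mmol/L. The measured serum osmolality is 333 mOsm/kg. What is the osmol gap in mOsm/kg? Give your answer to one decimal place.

-3.4 mOsm/kg

Calculated osmolality = 2·Na + glucose + urea
= 2·142 + 8.1 + 44.3
= 284 + 8.10 + 44.30
= 336.4 mOsm/kg ≈ 336.4 mOsm/kg
Osmolar gap = measured − calculated = 333 − 336.4 = -3.4 mOsm/kg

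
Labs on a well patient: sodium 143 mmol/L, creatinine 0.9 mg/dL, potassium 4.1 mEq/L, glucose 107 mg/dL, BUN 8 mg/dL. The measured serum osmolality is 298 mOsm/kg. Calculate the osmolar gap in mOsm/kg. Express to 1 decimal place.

3.2 mOsm/kg

Calculated osmolality = 2·Na + glucose/18 + BUN/2.8
= 2·143 + 107/18 + 8/2.8
= 286 + 5.94 + 2.86
= 294.8 mOsm/kg ≈ 294.8 mOsm/kg
Osmolar gap = measured − calculated = 298 − 294.8 = 3.2 mOsm/kg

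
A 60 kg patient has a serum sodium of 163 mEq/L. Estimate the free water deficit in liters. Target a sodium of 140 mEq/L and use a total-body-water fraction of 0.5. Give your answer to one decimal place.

4.9 L

TBW = 0.5 · 60 = 30 L
Free water deficit = TBW · (Na/140 − 1)
= 30 · (163/140 − 1)
= 30 · 0.1643
= 4.93 L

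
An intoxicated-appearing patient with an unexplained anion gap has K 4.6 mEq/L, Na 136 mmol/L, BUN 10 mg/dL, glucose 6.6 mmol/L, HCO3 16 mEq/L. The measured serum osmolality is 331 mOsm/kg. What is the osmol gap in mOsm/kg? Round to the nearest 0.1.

Calculated osmolality = 2·Na + glucose + BUN/2.8
= 2·136 + 6.6 + 10/2.8
= 272 + 6.60 + 3.57
= 282.17 mOsm/kg ≈ 282.2 mOsm/kg
Osmolar gap = measured − calculated = 331 − 282.2 = 48.8 mOsm/kg

48.8 mOsm/kg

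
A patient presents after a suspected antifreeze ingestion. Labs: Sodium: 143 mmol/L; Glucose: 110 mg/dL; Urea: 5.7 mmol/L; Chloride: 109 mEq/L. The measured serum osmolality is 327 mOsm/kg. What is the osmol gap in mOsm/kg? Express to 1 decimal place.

Calculated osmolality = 2·Na + glucose/18 + urea
= 2·143 + 110/18 + 5.7
= 286 + 6.11 + 5.70
= 297.81 mOsm/kg ≈ 297.8 mOsm/kg
Osmolar gap = measured − calculated = 327 − 297.8 = 29.2 mOsm/kg

29.2 mOsm/kg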